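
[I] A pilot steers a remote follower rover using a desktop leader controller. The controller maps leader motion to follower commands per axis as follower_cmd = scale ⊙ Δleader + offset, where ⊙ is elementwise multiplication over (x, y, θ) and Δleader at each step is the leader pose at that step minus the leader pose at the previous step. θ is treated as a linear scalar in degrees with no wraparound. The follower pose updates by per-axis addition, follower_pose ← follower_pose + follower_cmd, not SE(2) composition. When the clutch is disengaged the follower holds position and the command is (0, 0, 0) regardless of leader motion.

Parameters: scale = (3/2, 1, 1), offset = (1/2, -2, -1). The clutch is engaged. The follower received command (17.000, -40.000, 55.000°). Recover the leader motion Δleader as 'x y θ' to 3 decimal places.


11.000 -38.000 56.000

axis x: (17.000 − 1/2) / (3/2) = 11.000
axis y: (-40.000 − -2) / (1) = -38.000
axis θ: (55.000 − -1) / (1) = 56.000


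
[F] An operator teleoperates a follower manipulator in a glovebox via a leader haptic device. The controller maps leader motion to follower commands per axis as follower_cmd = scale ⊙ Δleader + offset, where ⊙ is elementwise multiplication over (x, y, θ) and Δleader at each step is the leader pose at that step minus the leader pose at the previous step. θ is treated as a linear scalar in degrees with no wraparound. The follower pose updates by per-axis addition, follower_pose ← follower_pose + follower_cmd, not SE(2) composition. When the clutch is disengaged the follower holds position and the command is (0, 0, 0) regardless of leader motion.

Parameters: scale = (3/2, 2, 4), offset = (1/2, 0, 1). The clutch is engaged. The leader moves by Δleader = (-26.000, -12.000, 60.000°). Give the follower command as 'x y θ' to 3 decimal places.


axis x: 3/2·-26.000 + 1/2 = -38.500
axis y: 2·-12.000 + 0 = -24.000
axis θ: 4·60.000 + 1 = 241.000

-38.500 -24.000 241.000


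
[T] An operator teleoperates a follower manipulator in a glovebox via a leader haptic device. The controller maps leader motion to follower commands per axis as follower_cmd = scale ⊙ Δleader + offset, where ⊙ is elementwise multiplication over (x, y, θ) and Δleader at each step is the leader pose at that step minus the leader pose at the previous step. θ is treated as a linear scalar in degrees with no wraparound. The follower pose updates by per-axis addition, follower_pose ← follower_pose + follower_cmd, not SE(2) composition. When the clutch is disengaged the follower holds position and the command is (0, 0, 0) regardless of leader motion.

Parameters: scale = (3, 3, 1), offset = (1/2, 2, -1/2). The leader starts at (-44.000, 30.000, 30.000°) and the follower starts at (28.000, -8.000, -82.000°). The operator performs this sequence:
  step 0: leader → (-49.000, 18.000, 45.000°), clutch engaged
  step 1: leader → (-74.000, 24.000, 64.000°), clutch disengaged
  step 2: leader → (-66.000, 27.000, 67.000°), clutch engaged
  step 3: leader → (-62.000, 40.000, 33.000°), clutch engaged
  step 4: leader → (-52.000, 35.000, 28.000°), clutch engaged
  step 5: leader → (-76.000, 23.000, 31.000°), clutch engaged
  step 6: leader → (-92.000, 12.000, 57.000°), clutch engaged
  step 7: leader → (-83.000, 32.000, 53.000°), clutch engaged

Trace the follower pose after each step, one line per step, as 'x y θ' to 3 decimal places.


step 0: Δleader=(-5.000, -12.000, 15.000°), engaged; cmd=(-14.500, -34.000, 14.500°) → follower=(13.500, -42.000, -67.500°)
step 1: Δleader=(-25.000, 6.000, 19.000°), disengaged; cmd=(0,0,0) → follower holds at (13.500, -42.000, -67.500°)
step 2: Δleader=(8.000, 3.000, 3.000°), engaged; cmd=(24.500, 11.000, 2.500°) → follower=(38.000, -31.000, -65.000°)
step 3: Δleader=(4.000, 13.000, -34.000°), engaged; cmd=(12.500, 41.000, -34.500°) → follower=(50.500, 10.000, -99.500°)
step 4: Δleader=(10.000, -5.000, -5.000°), engaged; cmd=(30.500, -13.000, -5.500°) → follower=(81.000, -3.000, -105.000°)
step 5: Δleader=(-24.000, -12.000, 3.000°), engaged; cmd=(-71.500, -34.000, 2.500°) → follower=(9.500, -37.000, -102.500°)
step 6: Δleader=(-16.000, -11.000, 26.000°), engaged; cmd=(-47.500, -31.000, 25.500°) → follower=(-38.000, -68.000, -77.000°)
step 7: Δleader=(9.000, 20.000, -4.000°), engaged; cmd=(27.500, 62.000, -4.500°) → follower=(-10.500, -6.000, -81.500°)

13.500 -42.000 -67.500
13.500 -42.000 -67.500
38.000 -31.000 -65.000
50.500 10.000 -99.500
81.000 -3.000 -105.000
9.500 -37.000 -102.500
-38.000 -68.000 -77.000
-10.500 -6.000 -81.500


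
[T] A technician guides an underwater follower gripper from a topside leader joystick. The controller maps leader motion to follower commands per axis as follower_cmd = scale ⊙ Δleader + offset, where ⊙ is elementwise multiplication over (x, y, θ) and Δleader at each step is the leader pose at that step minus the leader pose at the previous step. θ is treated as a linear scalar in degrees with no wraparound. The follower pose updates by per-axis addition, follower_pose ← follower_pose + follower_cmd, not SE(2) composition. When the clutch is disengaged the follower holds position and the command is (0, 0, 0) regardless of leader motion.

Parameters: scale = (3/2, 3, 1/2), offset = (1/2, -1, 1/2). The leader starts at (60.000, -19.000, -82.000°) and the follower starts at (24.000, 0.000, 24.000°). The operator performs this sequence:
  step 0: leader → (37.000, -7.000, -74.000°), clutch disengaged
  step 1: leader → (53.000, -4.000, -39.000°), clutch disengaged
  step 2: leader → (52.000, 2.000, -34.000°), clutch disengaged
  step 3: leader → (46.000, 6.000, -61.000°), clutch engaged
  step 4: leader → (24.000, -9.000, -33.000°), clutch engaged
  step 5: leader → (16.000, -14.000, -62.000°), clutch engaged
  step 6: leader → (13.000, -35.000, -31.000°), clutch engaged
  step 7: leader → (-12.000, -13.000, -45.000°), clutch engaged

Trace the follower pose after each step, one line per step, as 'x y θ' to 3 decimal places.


24.000 0.000 24.000
24.000 0.000 24.000
24.000 0.000 24.000
15.500 11.000 11.000
-17.000 -35.000 25.500
-28.500 -51.000 11.500
-32.500 -115.000 27.500
-69.500 -50.000 21.000

step 0: Δleader=(-23.000, 12.000, 8.000°), disengaged; cmd=(0,0,0) → follower holds at (24.000, 0.000, 24.000°)
step 1: Δleader=(16.000, 3.000, 35.000°), disengaged; cmd=(0,0,0) → follower holds at (24.000, 0.000, 24.000°)
step 2: Δleader=(-1.000, 6.000, 5.000°), disengaged; cmd=(0,0,0) → follower holds at (24.000, 0.000, 24.000°)
step 3: Δleader=(-6.000, 4.000, -27.000°), engaged; cmd=(-8.500, 11.000, -13.000°) → follower=(15.500, 11.000, 11.000°)
step 4: Δleader=(-22.000, -15.000, 28.000°), engaged; cmd=(-32.500, -46.000, 14.500°) → follower=(-17.000, -35.000, 25.500°)
step 5: Δleader=(-8.000, -5.000, -29.000°), engaged; cmd=(-11.500, -16.000, -14.000°) → follower=(-28.500, -51.000, 11.500°)
step 6: Δleader=(-3.000, -21.000, 31.000°), engaged; cmd=(-4.000, -64.000, 16.000°) → follower=(-32.500, -115.000, 27.500°)
step 7: Δleader=(-25.000, 22.000, -14.000°), engaged; cmd=(-37.000, 65.000, -6.500°) → follower=(-69.500, -50.000, 21.000°)


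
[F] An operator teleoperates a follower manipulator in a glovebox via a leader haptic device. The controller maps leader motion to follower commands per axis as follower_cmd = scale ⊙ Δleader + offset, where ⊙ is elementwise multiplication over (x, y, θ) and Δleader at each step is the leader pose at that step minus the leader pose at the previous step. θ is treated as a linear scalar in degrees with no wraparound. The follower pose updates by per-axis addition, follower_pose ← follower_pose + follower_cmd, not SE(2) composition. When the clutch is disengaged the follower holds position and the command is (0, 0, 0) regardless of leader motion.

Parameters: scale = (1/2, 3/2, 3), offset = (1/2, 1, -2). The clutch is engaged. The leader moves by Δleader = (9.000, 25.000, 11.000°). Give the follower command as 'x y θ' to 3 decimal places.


axis x: 1/2·9.000 + 1/2 = 5.000
axis y: 3/2·25.000 + 1 = 38.500
axis θ: 3·11.000 + -2 = 31.000

5.000 38.500 31.000


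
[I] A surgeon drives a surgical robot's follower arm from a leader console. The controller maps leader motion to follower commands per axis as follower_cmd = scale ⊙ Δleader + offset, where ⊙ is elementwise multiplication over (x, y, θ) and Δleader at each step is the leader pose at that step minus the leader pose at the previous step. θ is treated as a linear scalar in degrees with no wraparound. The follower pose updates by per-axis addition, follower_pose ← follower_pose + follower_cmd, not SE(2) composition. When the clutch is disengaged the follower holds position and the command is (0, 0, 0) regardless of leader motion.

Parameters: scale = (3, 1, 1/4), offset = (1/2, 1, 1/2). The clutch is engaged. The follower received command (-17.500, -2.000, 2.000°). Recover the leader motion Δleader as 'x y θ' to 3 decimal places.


axis x: (-17.500 − 1/2) / (3) = -6.000
axis y: (-2.000 − 1) / (1) = -3.000
axis θ: (2.000 − 1/2) / (1/4) = 6.000

-6.000 -3.000 6.000


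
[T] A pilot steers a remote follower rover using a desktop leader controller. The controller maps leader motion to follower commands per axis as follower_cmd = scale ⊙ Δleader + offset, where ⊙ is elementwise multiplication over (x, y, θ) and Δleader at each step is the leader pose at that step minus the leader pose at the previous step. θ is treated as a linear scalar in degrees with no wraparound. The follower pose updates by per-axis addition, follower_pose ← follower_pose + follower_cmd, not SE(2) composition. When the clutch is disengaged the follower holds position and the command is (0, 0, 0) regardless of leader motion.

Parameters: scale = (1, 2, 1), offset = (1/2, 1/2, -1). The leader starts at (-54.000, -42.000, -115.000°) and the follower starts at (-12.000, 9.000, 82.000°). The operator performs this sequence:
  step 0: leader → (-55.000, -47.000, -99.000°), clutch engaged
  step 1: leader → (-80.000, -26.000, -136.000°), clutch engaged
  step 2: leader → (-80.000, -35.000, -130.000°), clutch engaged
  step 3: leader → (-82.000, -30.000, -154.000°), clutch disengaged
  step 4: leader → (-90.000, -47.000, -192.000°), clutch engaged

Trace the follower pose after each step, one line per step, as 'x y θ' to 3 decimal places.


step 0: Δleader=(-1.000, -5.000, 16.000°), engaged; cmd=(-0.500, -9.500, 15.000°) → follower=(-12.500, -0.500, 97.000°)
step 1: Δleader=(-25.000, 21.000, -37.000°), engaged; cmd=(-24.500, 42.500, -38.000°) → follower=(-37.000, 42.000, 59.000°)
step 2: Δleader=(0.000, -9.000, 6.000°), engaged; cmd=(0.500, -17.500, 5.000°) → follower=(-36.500, 24.500, 64.000°)
step 3: Δleader=(-2.000, 5.000, -24.000°), disengaged; cmd=(0,0,0) → follower holds at (-36.500, 24.500, 64.000°)
step 4: Δleader=(-8.000, -17.000, -38.000°), engaged; cmd=(-7.500, -33.500, -39.000°) → follower=(-44.000, -9.000, 25.000°)

-12.500 -0.500 97.000
-37.000 42.000 59.000
-36.500 24.500 64.000
-36.500 24.500 64.000
-44.000 -9.000 25.000


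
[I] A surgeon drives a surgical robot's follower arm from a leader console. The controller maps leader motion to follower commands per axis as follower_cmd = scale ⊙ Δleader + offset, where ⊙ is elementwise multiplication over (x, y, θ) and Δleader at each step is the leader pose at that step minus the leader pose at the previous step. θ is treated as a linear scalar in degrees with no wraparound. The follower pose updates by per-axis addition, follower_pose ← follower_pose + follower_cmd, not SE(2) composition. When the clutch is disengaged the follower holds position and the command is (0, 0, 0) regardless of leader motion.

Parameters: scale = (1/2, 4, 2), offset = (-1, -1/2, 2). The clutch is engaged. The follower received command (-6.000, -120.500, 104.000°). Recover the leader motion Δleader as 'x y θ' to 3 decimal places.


-10.000 -30.000 51.000

axis x: (-6.000 − -1) / (1/2) = -10.000
axis y: (-120.500 − -1/2) / (4) = -30.000
axis θ: (104.000 − 2) / (2) = 51.000


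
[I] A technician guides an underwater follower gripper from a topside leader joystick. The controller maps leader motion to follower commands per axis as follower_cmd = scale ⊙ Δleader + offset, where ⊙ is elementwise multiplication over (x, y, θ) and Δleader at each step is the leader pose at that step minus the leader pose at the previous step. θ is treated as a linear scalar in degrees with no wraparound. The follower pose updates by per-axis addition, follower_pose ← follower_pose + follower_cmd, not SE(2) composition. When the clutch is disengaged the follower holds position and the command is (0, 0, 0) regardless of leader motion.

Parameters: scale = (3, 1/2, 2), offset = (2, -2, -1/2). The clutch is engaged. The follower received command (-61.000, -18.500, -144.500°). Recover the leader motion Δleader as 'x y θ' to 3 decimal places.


axis x: (-61.000 − 2) / (3) = -21.000
axis y: (-18.500 − -2) / (1/2) = -33.000
axis θ: (-144.500 − -1/2) / (2) = -72.000

-21.000 -33.000 -72.000


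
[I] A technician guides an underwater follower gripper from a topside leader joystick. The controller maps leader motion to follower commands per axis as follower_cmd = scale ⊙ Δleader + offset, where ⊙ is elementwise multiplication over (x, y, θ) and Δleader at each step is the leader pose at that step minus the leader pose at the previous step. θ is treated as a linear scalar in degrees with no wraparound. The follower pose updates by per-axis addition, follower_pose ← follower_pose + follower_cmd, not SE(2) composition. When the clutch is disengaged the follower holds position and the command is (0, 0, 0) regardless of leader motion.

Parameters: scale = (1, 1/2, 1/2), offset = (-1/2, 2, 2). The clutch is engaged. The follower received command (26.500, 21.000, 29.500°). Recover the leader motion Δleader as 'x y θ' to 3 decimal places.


27.000 38.000 55.000

axis x: (26.500 − -1/2) / (1) = 27.000
axis y: (21.000 − 2) / (1/2) = 38.000
axis θ: (29.500 − 2) / (1/2) = 55.000


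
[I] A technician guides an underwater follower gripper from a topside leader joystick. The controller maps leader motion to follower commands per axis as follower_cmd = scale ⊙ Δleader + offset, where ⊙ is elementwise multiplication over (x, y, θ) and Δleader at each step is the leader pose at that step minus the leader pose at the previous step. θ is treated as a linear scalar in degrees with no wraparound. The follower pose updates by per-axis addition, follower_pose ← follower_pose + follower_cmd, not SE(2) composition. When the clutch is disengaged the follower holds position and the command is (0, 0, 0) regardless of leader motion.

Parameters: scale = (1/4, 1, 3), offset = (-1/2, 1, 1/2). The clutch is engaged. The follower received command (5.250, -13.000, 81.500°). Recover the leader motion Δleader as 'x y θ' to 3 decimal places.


23.000 -14.000 27.000

axis x: (5.250 − -1/2) / (1/4) = 23.000
axis y: (-13.000 − 1) / (1) = -14.000
axis θ: (81.500 − 1/2) / (3) = 27.000


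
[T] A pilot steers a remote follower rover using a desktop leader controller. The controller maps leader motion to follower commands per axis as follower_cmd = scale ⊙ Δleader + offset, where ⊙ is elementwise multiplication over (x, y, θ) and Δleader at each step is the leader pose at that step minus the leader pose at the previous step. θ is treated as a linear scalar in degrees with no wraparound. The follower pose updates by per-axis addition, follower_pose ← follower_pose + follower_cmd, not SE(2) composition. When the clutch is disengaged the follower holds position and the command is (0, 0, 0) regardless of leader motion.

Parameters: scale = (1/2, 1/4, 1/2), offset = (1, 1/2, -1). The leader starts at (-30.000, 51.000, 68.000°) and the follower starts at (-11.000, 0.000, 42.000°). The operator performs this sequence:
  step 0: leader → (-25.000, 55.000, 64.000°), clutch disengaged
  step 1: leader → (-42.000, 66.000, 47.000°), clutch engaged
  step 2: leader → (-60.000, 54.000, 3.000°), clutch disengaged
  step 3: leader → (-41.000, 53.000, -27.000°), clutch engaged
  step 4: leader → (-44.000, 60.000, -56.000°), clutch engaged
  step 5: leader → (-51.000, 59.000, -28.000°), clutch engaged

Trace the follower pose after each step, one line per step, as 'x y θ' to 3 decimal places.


-11.000 0.000 42.000
-18.500 3.250 32.500
-18.500 3.250 32.500
-8.000 3.500 16.500
-8.500 5.750 1.000
-11.000 6.000 14.000

step 0: Δleader=(5.000, 4.000, -4.000°), disengaged; cmd=(0,0,0) → follower holds at (-11.000, 0.000, 42.000°)
step 1: Δleader=(-17.000, 11.000, -17.000°), engaged; cmd=(-7.500, 3.250, -9.500°) → follower=(-18.500, 3.250, 32.500°)
step 2: Δleader=(-18.000, -12.000, -44.000°), disengaged; cmd=(0,0,0) → follower holds at (-18.500, 3.250, 32.500°)
step 3: Δleader=(19.000, -1.000, -30.000°), engaged; cmd=(10.500, 0.250, -16.000°) → follower=(-8.000, 3.500, 16.500°)
step 4: Δleader=(-3.000, 7.000, -29.000°), engaged; cmd=(-0.500, 2.250, -15.500°) → follower=(-8.500, 5.750, 1.000°)
step 5: Δleader=(-7.000, -1.000, 28.000°), engaged; cmd=(-2.500, 0.250, 13.000°) → follower=(-11.000, 6.000, 14.000°)


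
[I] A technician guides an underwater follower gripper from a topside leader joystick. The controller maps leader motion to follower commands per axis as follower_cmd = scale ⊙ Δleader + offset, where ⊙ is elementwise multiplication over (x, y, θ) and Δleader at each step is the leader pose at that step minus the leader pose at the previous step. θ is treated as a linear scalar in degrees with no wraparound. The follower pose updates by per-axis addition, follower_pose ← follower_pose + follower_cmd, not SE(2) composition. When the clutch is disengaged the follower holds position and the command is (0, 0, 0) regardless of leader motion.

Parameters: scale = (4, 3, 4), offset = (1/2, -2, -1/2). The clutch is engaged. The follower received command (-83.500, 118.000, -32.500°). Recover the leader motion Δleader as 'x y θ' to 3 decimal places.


axis x: (-83.500 − 1/2) / (4) = -21.000
axis y: (118.000 − -2) / (3) = 40.000
axis θ: (-32.500 − -1/2) / (4) = -8.000

-21.000 40.000 -8.000


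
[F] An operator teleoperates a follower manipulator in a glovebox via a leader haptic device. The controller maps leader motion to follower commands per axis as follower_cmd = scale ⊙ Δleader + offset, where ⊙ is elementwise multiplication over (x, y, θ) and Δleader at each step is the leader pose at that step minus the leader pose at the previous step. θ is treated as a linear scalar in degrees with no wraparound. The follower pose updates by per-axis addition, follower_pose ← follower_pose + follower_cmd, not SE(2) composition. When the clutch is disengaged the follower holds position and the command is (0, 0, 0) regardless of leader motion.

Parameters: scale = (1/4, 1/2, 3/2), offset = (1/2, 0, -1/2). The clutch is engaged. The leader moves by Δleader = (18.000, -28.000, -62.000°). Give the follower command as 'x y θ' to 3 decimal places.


axis x: 1/4·18.000 + 1/2 = 5.000
axis y: 1/2·-28.000 + 0 = -14.000
axis θ: 3/2·-62.000 + -1/2 = -93.500

5.000 -14.000 -93.500


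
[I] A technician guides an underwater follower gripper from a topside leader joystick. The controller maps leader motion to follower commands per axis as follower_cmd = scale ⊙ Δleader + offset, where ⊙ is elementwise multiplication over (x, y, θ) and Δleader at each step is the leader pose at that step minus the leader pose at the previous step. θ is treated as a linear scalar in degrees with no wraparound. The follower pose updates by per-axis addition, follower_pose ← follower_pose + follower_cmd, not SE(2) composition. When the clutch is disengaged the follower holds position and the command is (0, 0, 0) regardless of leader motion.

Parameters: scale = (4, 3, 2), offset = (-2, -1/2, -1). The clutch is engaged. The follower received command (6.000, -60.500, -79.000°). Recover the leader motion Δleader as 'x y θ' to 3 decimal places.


2.000 -20.000 -39.000

axis x: (6.000 − -2) / (4) = 2.000
axis y: (-60.500 − -1/2) / (3) = -20.000
axis θ: (-79.000 − -1) / (2) = -39.000


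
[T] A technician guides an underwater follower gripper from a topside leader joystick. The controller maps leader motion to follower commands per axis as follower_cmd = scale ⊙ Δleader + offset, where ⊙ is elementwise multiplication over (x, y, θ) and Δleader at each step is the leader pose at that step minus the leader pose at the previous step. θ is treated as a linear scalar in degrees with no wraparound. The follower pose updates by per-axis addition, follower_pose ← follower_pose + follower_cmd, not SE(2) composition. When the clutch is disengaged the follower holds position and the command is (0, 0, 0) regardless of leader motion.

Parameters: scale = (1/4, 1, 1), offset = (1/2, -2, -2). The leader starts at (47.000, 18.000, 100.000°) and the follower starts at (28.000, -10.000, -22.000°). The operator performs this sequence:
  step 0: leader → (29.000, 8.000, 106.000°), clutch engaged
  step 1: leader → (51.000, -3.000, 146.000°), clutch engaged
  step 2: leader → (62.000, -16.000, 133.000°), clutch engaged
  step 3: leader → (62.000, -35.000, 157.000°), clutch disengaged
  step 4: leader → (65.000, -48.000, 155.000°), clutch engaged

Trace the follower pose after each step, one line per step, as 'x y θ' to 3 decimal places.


24.000 -22.000 -18.000
30.000 -35.000 20.000
33.250 -50.000 5.000
33.250 -50.000 5.000
34.500 -65.000 1.000

step 0: Δleader=(-18.000, -10.000, 6.000°), engaged; cmd=(-4.000, -12.000, 4.000°) → follower=(24.000, -22.000, -18.000°)
step 1: Δleader=(22.000, -11.000, 40.000°), engaged; cmd=(6.000, -13.000, 38.000°) → follower=(30.000, -35.000, 20.000°)
step 2: Δleader=(11.000, -13.000, -13.000°), engaged; cmd=(3.250, -15.000, -15.000°) → follower=(33.250, -50.000, 5.000°)
step 3: Δleader=(0.000, -19.000, 24.000°), disengaged; cmd=(0,0,0) → follower holds at (33.250, -50.000, 5.000°)
step 4: Δleader=(3.000, -13.000, -2.000°), engaged; cmd=(1.250, -15.000, -4.000°) → follower=(34.500, -65.000, 1.000°)


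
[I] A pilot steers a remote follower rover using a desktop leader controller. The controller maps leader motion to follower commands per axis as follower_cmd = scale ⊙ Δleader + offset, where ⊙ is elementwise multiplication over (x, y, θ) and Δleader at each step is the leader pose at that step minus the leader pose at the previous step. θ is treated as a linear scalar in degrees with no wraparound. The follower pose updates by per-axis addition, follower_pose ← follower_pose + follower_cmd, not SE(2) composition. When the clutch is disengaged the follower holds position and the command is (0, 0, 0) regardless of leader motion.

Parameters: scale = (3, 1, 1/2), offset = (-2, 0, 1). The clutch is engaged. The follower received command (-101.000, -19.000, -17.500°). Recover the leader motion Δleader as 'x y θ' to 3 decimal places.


axis x: (-101.000 − -2) / (3) = -33.000
axis y: (-19.000 − 0) / (1) = -19.000
axis θ: (-17.500 − 1) / (1/2) = -37.000

-33.000 -19.000 -37.000


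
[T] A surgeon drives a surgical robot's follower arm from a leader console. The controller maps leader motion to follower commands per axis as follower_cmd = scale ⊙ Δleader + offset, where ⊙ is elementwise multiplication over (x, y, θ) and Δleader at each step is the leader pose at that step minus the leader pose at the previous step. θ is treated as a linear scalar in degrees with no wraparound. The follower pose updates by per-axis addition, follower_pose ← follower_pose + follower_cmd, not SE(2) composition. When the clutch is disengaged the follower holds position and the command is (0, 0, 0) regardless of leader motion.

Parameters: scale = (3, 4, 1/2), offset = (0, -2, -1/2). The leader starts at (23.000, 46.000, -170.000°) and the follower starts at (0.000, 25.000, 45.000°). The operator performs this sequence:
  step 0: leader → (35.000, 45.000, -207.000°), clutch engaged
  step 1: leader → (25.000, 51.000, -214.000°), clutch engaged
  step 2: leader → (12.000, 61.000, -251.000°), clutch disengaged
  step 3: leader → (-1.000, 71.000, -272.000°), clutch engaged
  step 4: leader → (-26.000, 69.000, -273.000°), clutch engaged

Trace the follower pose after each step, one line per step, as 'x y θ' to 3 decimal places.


step 0: Δleader=(12.000, -1.000, -37.000°), engaged; cmd=(36.000, -6.000, -19.000°) → follower=(36.000, 19.000, 26.000°)
step 1: Δleader=(-10.000, 6.000, -7.000°), engaged; cmd=(-30.000, 22.000, -4.000°) → follower=(6.000, 41.000, 22.000°)
step 2: Δleader=(-13.000, 10.000, -37.000°), disengaged; cmd=(0,0,0) → follower holds at (6.000, 41.000, 22.000°)
step 3: Δleader=(-13.000, 10.000, -21.000°), engaged; cmd=(-39.000, 38.000, -11.000°) → follower=(-33.000, 79.000, 11.000°)
step 4: Δleader=(-25.000, -2.000, -1.000°), engaged; cmd=(-75.000, -10.000, -1.000°) → follower=(-108.000, 69.000, 10.000°)

36.000 19.000 26.000
6.000 41.000 22.000
6.000 41.000 22.000
-33.000 79.000 11.000
-108.000 69.000 10.000


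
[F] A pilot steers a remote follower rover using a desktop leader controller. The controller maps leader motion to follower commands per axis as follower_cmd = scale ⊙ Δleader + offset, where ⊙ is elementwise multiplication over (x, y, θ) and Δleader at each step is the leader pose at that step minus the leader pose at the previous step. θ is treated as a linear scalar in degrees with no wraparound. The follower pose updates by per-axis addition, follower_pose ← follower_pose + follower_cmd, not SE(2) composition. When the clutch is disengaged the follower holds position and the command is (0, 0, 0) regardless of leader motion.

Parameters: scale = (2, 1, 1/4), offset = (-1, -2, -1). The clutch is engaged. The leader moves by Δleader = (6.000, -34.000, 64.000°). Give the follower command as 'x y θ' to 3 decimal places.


axis x: 2·6.000 + -1 = 11.000
axis y: 1·-34.000 + -2 = -36.000
axis θ: 1/4·64.000 + -1 = 15.000

11.000 -36.000 15.000


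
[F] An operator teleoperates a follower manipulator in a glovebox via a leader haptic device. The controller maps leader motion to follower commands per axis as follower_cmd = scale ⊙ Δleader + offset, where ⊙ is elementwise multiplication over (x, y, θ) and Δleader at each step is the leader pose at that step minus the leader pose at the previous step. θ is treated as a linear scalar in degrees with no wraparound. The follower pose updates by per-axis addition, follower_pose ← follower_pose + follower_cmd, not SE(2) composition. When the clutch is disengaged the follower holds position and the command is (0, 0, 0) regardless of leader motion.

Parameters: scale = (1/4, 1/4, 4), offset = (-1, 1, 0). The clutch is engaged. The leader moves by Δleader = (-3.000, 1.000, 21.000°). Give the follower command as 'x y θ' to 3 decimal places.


-1.750 1.250 84.000

axis x: 1/4·-3.000 + -1 = -1.750
axis y: 1/4·1.000 + 1 = 1.250
axis θ: 4·21.000 + 0 = 84.000


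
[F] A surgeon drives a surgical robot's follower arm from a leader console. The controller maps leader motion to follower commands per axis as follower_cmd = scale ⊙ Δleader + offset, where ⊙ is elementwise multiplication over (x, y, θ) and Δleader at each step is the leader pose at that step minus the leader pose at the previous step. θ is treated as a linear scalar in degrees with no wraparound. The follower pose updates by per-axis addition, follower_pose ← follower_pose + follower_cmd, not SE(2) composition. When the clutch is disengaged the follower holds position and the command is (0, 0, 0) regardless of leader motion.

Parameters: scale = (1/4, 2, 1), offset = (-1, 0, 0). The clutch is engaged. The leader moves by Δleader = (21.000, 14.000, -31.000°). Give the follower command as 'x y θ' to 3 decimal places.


4.250 28.000 -31.000

axis x: 1/4·21.000 + -1 = 4.250
axis y: 2·14.000 + 0 = 28.000
axis θ: 1·-31.000 + 0 = -31.000


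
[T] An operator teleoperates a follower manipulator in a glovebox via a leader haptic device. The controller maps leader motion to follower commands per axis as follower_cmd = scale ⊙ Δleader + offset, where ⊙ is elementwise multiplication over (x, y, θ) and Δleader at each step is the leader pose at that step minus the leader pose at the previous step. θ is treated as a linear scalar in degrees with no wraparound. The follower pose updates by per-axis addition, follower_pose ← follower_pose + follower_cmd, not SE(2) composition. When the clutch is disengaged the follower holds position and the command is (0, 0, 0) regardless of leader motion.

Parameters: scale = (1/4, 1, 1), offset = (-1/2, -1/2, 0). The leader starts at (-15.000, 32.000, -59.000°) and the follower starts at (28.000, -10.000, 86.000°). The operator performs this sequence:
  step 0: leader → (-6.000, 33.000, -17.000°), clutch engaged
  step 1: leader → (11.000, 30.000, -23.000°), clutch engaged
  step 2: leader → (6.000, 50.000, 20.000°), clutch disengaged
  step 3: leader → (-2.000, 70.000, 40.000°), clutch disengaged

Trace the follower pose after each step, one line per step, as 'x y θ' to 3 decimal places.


step 0: Δleader=(9.000, 1.000, 42.000°), engaged; cmd=(1.750, 0.500, 42.000°) → follower=(29.750, -9.500, 128.000°)
step 1: Δleader=(17.000, -3.000, -6.000°), engaged; cmd=(3.750, -3.500, -6.000°) → follower=(33.500, -13.000, 122.000°)
step 2: Δleader=(-5.000, 20.000, 43.000°), disengaged; cmd=(0,0,0) → follower holds at (33.500, -13.000, 122.000°)
step 3: Δleader=(-8.000, 20.000, 20.000°), disengaged; cmd=(0,0,0) → follower holds at (33.500, -13.000, 122.000°)

29.750 -9.500 128.000
33.500 -13.000 122.000
33.500 -13.000 122.000
33.500 -13.000 122.000


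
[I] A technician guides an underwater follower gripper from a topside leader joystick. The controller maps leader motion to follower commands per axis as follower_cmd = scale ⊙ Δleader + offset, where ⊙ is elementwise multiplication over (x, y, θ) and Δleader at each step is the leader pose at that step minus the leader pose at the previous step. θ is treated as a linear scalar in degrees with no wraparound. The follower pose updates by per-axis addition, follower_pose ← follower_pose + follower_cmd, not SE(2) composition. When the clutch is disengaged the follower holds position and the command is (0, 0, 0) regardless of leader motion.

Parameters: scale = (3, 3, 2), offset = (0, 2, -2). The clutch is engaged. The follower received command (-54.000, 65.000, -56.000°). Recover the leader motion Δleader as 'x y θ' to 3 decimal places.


axis x: (-54.000 − 0) / (3) = -18.000
axis y: (65.000 − 2) / (3) = 21.000
axis θ: (-56.000 − -2) / (2) = -27.000

-18.000 21.000 -27.000


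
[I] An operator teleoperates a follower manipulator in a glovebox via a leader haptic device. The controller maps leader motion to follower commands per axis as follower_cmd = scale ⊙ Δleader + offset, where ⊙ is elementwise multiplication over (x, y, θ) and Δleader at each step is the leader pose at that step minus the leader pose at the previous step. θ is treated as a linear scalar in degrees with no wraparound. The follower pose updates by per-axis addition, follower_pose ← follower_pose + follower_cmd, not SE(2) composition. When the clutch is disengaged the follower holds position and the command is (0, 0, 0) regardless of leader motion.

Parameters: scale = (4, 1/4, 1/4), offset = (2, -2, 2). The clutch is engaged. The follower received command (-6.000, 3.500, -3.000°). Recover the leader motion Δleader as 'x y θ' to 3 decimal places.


axis x: (-6.000 − 2) / (4) = -2.000
axis y: (3.500 − -2) / (1/4) = 22.000
axis θ: (-3.000 − 2) / (1/4) = -20.000

-2.000 22.000 -20.000


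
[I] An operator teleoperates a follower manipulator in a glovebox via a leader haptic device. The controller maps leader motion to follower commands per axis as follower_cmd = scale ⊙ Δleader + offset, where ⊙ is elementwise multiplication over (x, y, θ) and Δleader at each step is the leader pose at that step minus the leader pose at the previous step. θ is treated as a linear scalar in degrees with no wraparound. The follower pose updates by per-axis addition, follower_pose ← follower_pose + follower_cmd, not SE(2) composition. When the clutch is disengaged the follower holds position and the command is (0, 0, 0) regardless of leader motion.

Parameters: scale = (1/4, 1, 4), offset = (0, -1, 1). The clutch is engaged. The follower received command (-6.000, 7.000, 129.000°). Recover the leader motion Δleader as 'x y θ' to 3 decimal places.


axis x: (-6.000 − 0) / (1/4) = -24.000
axis y: (7.000 − -1) / (1) = 8.000
axis θ: (129.000 − 1) / (4) = 32.000

-24.000 8.000 32.000


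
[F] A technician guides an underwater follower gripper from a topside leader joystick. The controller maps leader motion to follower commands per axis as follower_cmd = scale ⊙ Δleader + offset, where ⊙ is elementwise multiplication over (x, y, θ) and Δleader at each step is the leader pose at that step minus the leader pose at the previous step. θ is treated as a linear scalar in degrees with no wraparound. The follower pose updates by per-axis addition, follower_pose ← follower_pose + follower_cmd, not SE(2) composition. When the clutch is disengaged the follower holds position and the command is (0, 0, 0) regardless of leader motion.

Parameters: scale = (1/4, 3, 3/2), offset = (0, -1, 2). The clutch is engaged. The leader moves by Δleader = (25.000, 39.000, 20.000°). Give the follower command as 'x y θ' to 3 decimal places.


6.250 116.000 32.000

axis x: 1/4·25.000 + 0 = 6.250
axis y: 3·39.000 + -1 = 116.000
axis θ: 3/2·20.000 + 2 = 32.000


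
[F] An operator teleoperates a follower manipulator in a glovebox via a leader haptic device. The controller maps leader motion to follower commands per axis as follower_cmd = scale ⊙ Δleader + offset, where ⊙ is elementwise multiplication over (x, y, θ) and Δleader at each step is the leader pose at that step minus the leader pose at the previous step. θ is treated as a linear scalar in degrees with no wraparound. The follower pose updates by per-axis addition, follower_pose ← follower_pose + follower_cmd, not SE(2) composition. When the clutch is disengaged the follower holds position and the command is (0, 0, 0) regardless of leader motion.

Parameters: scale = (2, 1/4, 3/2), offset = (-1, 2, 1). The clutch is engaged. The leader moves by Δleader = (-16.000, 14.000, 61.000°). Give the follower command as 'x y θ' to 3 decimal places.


axis x: 2·-16.000 + -1 = -33.000
axis y: 1/4·14.000 + 2 = 5.500
axis θ: 3/2·61.000 + 1 = 92.500

-33.000 5.500 92.500


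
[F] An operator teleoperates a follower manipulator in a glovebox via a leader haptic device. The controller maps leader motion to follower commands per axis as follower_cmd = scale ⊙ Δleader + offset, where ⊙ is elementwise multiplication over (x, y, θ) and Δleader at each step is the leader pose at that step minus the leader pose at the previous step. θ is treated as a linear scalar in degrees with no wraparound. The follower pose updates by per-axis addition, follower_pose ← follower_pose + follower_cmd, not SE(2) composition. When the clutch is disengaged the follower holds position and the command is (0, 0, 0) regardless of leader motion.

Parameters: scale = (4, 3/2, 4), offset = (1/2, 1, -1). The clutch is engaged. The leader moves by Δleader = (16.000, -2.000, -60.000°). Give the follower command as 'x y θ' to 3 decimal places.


64.500 -2.000 -241.000

axis x: 4·16.000 + 1/2 = 64.500
axis y: 3/2·-2.000 + 1 = -2.000
axis θ: 4·-60.000 + -1 = -241.000


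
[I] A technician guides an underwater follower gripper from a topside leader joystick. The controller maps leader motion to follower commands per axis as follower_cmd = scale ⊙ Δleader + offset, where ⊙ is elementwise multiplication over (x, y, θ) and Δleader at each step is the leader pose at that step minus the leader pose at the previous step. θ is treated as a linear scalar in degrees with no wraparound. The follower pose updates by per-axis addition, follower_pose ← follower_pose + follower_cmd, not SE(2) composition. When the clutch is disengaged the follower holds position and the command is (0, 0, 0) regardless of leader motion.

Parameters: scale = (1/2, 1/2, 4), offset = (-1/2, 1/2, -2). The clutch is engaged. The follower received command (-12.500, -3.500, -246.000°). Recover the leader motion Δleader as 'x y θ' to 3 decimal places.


axis x: (-12.500 − -1/2) / (1/2) = -24.000
axis y: (-3.500 − 1/2) / (1/2) = -8.000
axis θ: (-246.000 − -2) / (4) = -61.000

-24.000 -8.000 -61.000


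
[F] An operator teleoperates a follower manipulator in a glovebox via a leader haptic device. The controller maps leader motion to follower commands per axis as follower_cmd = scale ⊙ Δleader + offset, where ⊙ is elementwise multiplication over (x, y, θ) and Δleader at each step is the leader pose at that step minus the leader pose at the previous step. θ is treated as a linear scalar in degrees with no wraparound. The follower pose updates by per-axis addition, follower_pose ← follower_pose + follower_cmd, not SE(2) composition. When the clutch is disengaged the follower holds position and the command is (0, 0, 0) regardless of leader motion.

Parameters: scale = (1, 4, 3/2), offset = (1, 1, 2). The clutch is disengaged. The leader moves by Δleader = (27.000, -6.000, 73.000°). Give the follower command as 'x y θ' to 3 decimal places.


clutch disengaged → follower holds; cmd = (0, 0, 0)

0.000 0.000 0.000


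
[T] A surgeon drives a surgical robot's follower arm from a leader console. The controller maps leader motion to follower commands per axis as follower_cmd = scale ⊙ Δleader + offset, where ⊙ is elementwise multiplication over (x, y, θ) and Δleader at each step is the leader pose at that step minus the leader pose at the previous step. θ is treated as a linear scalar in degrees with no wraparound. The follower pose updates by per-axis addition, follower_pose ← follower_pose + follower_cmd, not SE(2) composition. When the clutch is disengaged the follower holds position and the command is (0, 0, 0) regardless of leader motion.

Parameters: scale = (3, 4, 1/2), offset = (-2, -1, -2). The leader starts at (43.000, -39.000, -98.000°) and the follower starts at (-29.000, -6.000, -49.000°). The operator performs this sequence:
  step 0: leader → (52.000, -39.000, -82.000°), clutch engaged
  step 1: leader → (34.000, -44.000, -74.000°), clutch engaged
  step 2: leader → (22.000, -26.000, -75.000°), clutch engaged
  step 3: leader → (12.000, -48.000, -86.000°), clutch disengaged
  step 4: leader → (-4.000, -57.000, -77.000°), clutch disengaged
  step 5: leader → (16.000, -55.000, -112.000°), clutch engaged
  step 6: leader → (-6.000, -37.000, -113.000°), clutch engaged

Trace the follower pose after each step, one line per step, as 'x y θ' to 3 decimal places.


step 0: Δleader=(9.000, 0.000, 16.000°), engaged; cmd=(25.000, -1.000, 6.000°) → follower=(-4.000, -7.000, -43.000°)
step 1: Δleader=(-18.000, -5.000, 8.000°), engaged; cmd=(-56.000, -21.000, 2.000°) → follower=(-60.000, -28.000, -41.000°)
step 2: Δleader=(-12.000, 18.000, -1.000°), engaged; cmd=(-38.000, 71.000, -2.500°) → follower=(-98.000, 43.000, -43.500°)
step 3: Δleader=(-10.000, -22.000, -11.000°), disengaged; cmd=(0,0,0) → follower holds at (-98.000, 43.000, -43.500°)
step 4: Δleader=(-16.000, -9.000, 9.000°), disengaged; cmd=(0,0,0) → follower holds at (-98.000, 43.000, -43.500°)
step 5: Δleader=(20.000, 2.000, -35.000°), engaged; cmd=(58.000, 7.000, -19.500°) → follower=(-40.000, 50.000, -63.000°)
step 6: Δleader=(-22.000, 18.000, -1.000°), engaged; cmd=(-68.000, 71.000, -2.500°) → follower=(-108.000, 121.000, -65.500°)

-4.000 -7.000 -43.000
-60.000 -28.000 -41.000
-98.000 43.000 -43.500
-98.000 43.000 -43.500
-98.000 43.000 -43.500
-40.000 50.000 -63.000
-108.000 121.000 -65.500
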